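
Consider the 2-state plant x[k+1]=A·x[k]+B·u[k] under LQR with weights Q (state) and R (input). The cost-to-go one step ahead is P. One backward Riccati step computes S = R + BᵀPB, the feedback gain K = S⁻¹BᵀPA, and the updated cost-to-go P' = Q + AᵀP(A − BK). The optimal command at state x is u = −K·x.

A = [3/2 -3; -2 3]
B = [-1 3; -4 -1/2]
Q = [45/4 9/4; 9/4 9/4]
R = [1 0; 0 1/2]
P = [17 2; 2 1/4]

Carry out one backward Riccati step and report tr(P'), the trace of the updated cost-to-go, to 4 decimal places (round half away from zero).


14.1354

BᵀP = [-25.0000 -3.0000; 50.0000 5.8750]
S = R + BᵀPB = [1 0; 0 1/2] + [37.0000 -73.5000; -73.5000 147.0625] = [38.0000 -73.5000; -73.5000 147.5625]
BᵀPA = [-31.5000 66.0000; 63.2500 -132.3750]
K = S⁻¹·BᵀPA = [0.0032 0.0466; 0.4302 -0.8739]
A−BK = [0.2125 -0.3318; -1.7721 2.7495]
AᵀP(A−BK) = [0.1390 -0.2601; -0.2601 0.4963]
P' = Q + AᵀP(A−BK) = [11.3890 1.9899; 1.9899 2.7463]
tr(P') = 14.1354


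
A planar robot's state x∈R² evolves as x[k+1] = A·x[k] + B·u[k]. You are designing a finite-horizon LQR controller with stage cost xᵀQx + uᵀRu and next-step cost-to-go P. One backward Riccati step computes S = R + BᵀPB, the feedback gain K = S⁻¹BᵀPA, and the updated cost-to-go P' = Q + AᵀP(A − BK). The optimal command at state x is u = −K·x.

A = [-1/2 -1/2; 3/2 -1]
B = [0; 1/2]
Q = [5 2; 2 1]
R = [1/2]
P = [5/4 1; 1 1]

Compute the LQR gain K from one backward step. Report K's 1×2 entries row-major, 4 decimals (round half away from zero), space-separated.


0.6667 -1.0000

BᵀP = [0.5000 0.5000]
S = R + BᵀPB = [1/2] + [0.2500] = [0.7500]
BᵀPA = [0.5000 -0.7500]
K = S⁻¹·BᵀPA = [0.6667 -1.0000]
A−BK = [-0.5000 -0.5000; 1.1667 -0.5000]
AᵀP(A−BK) = [0.7292 -0.9375; -0.9375 1.5625]
P' = Q + AᵀP(A−BK) = [5.7292 1.0625; 1.0625 2.5625]
tr(P') = 8.2917


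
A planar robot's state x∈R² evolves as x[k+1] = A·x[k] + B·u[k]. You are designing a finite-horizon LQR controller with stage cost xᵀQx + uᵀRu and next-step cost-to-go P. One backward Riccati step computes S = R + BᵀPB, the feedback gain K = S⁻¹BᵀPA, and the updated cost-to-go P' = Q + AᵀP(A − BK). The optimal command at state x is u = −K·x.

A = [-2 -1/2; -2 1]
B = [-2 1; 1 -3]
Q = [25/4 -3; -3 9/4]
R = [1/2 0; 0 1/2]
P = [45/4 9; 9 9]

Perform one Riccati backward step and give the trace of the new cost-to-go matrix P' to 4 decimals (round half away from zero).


10.5141

BᵀP = [-13.5000 -9.0000; -15.7500 -18.0000]
S = R + BᵀPB = [1/2 0; 0 1/2] + [18.0000 13.5000; 13.5000 38.2500] = [18.5000 13.5000; 13.5000 38.7500]
BᵀPA = [45.0000 -2.2500; 67.5000 -10.1250]
K = S⁻¹·BᵀPA = [1.5572 0.0926; 1.1994 -0.2935]
A−BK = [-0.0851 -0.0213; 0.0412 0.0268]
AᵀP(A−BK) = [1.9654 -0.1021; -0.1021 0.0487]
P' = Q + AᵀP(A−BK) = [8.2154 -3.1021; -3.1021 2.2987]
tr(P') = 10.5141


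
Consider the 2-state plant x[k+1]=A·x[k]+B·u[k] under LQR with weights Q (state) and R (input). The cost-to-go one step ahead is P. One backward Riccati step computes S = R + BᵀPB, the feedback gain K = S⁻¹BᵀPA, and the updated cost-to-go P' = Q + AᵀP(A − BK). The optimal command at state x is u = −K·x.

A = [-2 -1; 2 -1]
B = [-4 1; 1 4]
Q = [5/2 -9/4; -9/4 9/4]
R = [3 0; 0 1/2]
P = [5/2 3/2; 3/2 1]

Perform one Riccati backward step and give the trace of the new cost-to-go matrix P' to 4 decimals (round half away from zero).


5.3182

BᵀP = [-8.5000 -5.0000; 8.5000 5.5000]
S = R + BᵀPB = [3 0; 0 1/2] + [29.0000 -28.5000; -28.5000 30.5000] = [32.0000 -28.5000; -28.5000 31.0000]
BᵀPA = [7.0000 13.5000; -6.0000 -14.0000]
K = S⁻¹·BᵀPA = [0.2559 0.1085; 0.0417 -0.3519]
A−BK = [-1.0181 -0.2142; 1.5772 0.2990]
AᵀP(A−BK) = [0.4590 0.1293; 0.1293 0.1092]
P' = Q + AᵀP(A−BK) = [2.9590 -2.1207; -2.1207 2.3592]
tr(P') = 5.3182


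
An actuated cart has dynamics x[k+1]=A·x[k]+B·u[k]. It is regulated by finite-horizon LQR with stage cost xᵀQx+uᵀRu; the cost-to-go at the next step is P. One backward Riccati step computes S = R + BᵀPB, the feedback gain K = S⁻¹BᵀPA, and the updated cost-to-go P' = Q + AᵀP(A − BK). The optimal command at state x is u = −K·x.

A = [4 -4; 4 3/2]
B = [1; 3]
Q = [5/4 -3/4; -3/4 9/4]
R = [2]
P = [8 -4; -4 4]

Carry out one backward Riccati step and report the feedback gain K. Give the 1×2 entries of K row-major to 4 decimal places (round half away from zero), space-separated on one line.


0.7273 1.2727

BᵀP = [-4.0000 8.0000]
S = R + BᵀPB = [2] + [20.0000] = [22.0000]
BᵀPA = [16.0000 28.0000]
K = S⁻¹·BᵀPA = [0.7273 1.2727]
A−BK = [3.2727 -5.2727; 1.8182 -2.3182]
AᵀP(A−BK) = [52.3636 -84.3636; -84.3636 149.3636]
P' = Q + AᵀP(A−BK) = [53.6136 -85.1136; -85.1136 151.6136]
tr(P') = 205.2273


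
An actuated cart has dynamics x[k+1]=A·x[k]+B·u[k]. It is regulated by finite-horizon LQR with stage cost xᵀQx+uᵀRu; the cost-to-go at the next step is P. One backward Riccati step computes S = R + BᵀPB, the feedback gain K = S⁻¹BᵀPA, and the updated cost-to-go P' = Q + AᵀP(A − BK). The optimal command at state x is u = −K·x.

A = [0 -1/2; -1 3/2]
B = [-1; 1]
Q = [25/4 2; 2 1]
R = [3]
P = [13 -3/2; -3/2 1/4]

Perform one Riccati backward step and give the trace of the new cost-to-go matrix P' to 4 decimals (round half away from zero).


BᵀP = [-14.5000 1.7500]
S = R + BᵀPB = [3] + [16.2500] = [19.2500]
BᵀPA = [-1.7500 9.8750]
K = S⁻¹·BᵀPA = [-0.0909 0.5130]
A−BK = [-0.0909 0.0130; -0.9091 0.9870]
AᵀP(A−BK) = [0.0909 -0.2273; -0.2273 0.9968]
P' = Q + AᵀP(A−BK) = [6.3409 1.7727; 1.7727 1.9968]
tr(P') = 8.3377

8.3377


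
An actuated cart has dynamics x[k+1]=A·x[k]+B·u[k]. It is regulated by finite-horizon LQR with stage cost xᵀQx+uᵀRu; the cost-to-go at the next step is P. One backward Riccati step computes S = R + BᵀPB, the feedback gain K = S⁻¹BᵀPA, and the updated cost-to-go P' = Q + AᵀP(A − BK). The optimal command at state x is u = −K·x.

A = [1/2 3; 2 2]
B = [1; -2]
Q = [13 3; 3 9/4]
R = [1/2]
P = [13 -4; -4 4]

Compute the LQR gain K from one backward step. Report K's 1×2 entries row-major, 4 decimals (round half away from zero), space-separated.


BᵀP = [21.0000 -12.0000]
S = R + BᵀPB = [1/2] + [45.0000] = [45.5000]
BᵀPA = [-13.5000 39.0000]
K = S⁻¹·BᵀPA = [-0.2967 0.8571]
A−BK = [0.7967 2.1429; 1.4066 3.7143]
AᵀP(A−BK) = [7.2445 19.0714; 19.0714 51.5714]
P' = Q + AᵀP(A−BK) = [20.2445 22.0714; 22.0714 53.8214]
tr(P') = 74.0659

-0.2967 0.8571


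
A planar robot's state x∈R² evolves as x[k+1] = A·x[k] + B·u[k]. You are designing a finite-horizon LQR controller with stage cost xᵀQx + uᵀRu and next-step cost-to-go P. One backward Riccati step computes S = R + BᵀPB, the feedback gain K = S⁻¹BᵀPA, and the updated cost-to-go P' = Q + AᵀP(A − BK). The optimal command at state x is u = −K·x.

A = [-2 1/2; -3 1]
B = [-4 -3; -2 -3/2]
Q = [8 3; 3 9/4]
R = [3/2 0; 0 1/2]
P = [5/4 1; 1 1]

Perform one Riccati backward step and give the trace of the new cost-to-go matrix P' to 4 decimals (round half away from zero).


11.0896

BᵀP = [-7.0000 -6.0000; -5.2500 -4.5000]
S = R + BᵀPB = [3/2 0; 0 1/2] + [40.0000 30.0000; 30.0000 22.5000] = [41.5000 30.0000; 30.0000 23.0000]
BᵀPA = [32.0000 -9.5000; 24.0000 -7.1250]
K = S⁻¹·BᵀPA = [0.2936 -0.0872; 0.6606 -0.1961]
A−BK = [1.1560 -0.4369; -1.4220 0.5315]
AᵀP(A−BK) = [0.7523 -0.2546; -0.2546 0.0873]
P' = Q + AᵀP(A−BK) = [8.7523 2.7454; 2.7454 2.3373]
tr(P') = 11.0896


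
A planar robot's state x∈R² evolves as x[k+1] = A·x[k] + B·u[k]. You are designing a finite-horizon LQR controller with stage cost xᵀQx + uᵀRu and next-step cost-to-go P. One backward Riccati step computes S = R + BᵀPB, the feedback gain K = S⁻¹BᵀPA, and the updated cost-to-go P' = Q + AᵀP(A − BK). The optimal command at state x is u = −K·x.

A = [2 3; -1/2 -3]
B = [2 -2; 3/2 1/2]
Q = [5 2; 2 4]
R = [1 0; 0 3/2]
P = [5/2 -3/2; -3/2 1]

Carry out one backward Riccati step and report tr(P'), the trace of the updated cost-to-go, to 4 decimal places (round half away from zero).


BᵀP = [2.7500 -1.5000; -5.7500 3.5000]
S = R + BᵀPB = [1 0; 0 3/2] + [3.2500 -6.2500; -6.2500 13.2500] = [4.2500 -6.2500; -6.2500 14.7500]
BᵀPA = [6.2500 12.7500; -13.2500 -27.7500]
K = S⁻¹·BᵀPA = [0.3968 0.6190; -0.7302 -1.6190]
A−BK = [-0.2540 -1.4762; -0.7302 -3.1190]
AᵀP(A−BK) = [1.0952 2.4286; 2.4286 5.6786]
P' = Q + AᵀP(A−BK) = [6.0952 4.4286; 4.4286 9.6786]
tr(P') = 15.7738

15.7738


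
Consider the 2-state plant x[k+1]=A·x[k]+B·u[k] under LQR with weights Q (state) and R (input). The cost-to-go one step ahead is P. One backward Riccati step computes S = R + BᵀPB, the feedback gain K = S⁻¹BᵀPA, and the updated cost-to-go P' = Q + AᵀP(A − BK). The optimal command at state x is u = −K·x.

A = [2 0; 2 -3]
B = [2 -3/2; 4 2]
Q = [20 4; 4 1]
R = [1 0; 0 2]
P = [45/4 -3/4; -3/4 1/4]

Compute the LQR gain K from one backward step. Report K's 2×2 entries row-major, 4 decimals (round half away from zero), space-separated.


BᵀP = [19.5000 -0.5000; -18.3750 1.6250]
S = R + BᵀPB = [1 0; 0 2] + [37.0000 -30.2500; -30.2500 30.8125] = [38.0000 -30.2500; -30.2500 32.8125]
BᵀPA = [38.0000 1.5000; -33.5000 -4.8750]
K = S⁻¹·BᵀPA = [0.7037 -0.2961; -0.3722 -0.4215]
A−BK = [0.0343 -0.0401; -0.0704 -0.9725]
AᵀP(A−BK) = [0.7904 0.1300; 0.1300 0.6391]
P' = Q + AᵀP(A−BK) = [20.7904 4.1300; 4.1300 1.6391]
tr(P') = 22.4295

0.7037 -0.2961 -0.3722 -0.4215


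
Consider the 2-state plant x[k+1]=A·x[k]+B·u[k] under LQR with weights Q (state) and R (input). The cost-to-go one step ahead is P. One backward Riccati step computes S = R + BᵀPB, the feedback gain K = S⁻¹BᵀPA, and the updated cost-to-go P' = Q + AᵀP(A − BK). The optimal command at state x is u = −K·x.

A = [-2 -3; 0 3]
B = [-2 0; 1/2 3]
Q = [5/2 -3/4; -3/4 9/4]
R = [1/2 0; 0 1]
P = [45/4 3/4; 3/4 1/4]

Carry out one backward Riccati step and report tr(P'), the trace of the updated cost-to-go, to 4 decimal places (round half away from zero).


BᵀP = [-22.1250 -1.3750; 2.2500 0.7500]
S = R + BᵀPB = [1/2 0; 0 1] + [43.5625 -4.1250; -4.1250 2.2500] = [44.0625 -4.1250; -4.1250 3.2500]
BᵀPA = [44.2500 62.2500; -4.5000 -4.5000]
K = S⁻¹·BᵀPA = [0.9926 1.4562; -0.1248 0.4636]
A−BK = [-0.0149 -0.0877; -0.1218 0.8811]
AᵀP(A−BK) = [0.5171 0.6508; 0.6508 1.4398]
P' = Q + AᵀP(A−BK) = [3.0171 -0.0992; -0.0992 3.6898]
tr(P') = 6.7069

6.7069


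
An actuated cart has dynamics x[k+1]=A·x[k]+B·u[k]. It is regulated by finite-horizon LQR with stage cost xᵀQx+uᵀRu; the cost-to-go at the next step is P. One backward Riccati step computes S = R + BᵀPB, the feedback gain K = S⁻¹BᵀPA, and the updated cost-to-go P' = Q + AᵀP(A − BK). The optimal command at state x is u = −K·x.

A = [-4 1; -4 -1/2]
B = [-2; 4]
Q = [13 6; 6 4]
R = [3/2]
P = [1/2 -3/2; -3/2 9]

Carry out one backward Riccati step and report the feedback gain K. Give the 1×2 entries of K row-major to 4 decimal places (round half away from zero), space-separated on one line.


BᵀP = [-7.0000 39.0000]
S = R + BᵀPB = [3/2] + [170.0000] = [171.5000]
BᵀPA = [-128.0000 -26.5000]
K = S⁻¹·BᵀPA = [-0.7464 -0.1545]
A−BK = [-5.4927 0.6910; -1.0146 0.1181]
AᵀP(A−BK) = [8.4665 -0.7784; -0.7784 0.1552]
P' = Q + AᵀP(A−BK) = [21.4665 5.2216; 5.2216 4.1552]
tr(P') = 25.6217

-0.7464 -0.1545


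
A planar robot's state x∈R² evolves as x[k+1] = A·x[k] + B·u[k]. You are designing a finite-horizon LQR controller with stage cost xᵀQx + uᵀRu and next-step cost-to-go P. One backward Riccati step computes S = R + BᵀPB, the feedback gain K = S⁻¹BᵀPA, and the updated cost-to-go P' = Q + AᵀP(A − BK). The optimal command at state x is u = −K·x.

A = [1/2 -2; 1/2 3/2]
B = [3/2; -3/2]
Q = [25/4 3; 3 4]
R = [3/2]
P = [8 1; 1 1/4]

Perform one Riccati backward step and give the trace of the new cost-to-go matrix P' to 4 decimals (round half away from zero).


13.2380

BᵀP = [10.5000 1.1250]
S = R + BᵀPB = [3/2] + [14.0625] = [15.5625]
BᵀPA = [5.8125 -19.3125]
K = S⁻¹·BᵀPA = [0.3735 -1.2410]
A−BK = [-0.0602 -0.1386; 1.0602 -0.3614]
AᵀP(A−BK) = [0.3916 -0.8494; -0.8494 2.5964]
P' = Q + AᵀP(A−BK) = [6.6416 2.1506; 2.1506 6.5964]
tr(P') = 13.2380


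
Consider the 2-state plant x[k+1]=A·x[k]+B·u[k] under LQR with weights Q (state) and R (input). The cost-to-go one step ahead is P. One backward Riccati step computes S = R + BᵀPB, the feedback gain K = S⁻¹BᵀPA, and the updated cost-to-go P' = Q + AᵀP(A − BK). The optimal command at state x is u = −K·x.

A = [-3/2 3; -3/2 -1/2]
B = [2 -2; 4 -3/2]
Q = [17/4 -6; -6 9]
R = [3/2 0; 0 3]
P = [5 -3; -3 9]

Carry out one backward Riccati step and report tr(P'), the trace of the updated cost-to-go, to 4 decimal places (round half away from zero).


BᵀP = [-2.0000 30.0000; -5.5000 -7.5000]
S = R + BᵀPB = [3/2 0; 0 3] + [116.0000 -41.0000; -41.0000 22.2500] = [117.5000 -41.0000; -41.0000 25.2500]
BᵀPA = [-42.0000 -21.0000; 19.5000 -12.7500]
K = S⁻¹·BᵀPA = [-0.2030 -0.8189; 0.4427 -1.8346]
A−BK = [-0.2087 0.9685; -0.0241 0.0236]
AᵀP(A−BK) = [0.8425 -3.1181; -3.1181 15.6614]
P' = Q + AᵀP(A−BK) = [5.0925 -9.1181; -9.1181 24.6614]
tr(P') = 29.7539

29.7539


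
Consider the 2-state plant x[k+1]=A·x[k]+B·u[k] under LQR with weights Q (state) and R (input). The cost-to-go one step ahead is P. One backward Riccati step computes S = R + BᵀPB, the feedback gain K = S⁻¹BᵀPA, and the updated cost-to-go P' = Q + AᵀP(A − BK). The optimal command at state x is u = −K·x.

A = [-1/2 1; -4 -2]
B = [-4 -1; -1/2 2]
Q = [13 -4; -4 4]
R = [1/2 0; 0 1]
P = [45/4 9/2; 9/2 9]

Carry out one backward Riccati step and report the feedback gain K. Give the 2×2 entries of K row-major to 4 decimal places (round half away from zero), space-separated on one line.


0.5861 -0.0004 -1.7915 -0.9669

BᵀP = [-47.2500 -22.5000; -2.2500 13.5000]
S = R + BᵀPB = [1/2 0; 0 1] + [200.2500 2.2500; 2.2500 29.2500] = [200.7500 2.2500; 2.2500 30.2500]
BᵀPA = [113.6250 -2.2500; -52.8750 -29.2500]
K = S⁻¹·BᵀPA = [0.5861 -0.0004; -1.7915 -0.9669]
A−BK = [0.0528 0.0316; -0.1239 -0.0664]
AᵀP(A−BK) = [3.4920 1.7915; 1.7915 0.9669]
P' = Q + AᵀP(A−BK) = [16.4920 -2.2085; -2.2085 4.9669]
tr(P') = 21.4589


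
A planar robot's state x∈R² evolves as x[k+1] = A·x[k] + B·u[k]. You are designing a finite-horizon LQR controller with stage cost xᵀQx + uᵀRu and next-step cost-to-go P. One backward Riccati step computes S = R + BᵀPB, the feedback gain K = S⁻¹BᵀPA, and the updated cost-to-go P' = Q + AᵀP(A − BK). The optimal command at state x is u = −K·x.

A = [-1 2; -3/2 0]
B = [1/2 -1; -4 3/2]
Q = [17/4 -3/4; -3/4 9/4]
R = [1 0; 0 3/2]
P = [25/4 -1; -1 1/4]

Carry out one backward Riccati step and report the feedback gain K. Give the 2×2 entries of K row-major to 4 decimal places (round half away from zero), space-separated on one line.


BᵀP = [7.1250 -1.5000; -7.7500 1.3750]
S = R + BᵀPB = [1 0; 0 3/2] + [9.5625 -9.3750; -9.3750 9.8125] = [10.5625 -9.3750; -9.3750 11.3125]
BᵀPA = [-4.8750 14.2500; 5.6875 -15.5000]
K = S⁻¹·BᵀPA = [-0.0579 0.5029; 0.4548 -0.9534]
A−BK = [-0.5163 0.7952; -2.4136 3.4417]
AᵀP(A−BK) = [0.9437 -1.6259; -1.6259 3.0560]
P' = Q + AᵀP(A−BK) = [5.1937 -2.3759; -2.3759 5.3060]
tr(P') = 10.4997

-0.0579 0.5029 0.4548 -0.9534


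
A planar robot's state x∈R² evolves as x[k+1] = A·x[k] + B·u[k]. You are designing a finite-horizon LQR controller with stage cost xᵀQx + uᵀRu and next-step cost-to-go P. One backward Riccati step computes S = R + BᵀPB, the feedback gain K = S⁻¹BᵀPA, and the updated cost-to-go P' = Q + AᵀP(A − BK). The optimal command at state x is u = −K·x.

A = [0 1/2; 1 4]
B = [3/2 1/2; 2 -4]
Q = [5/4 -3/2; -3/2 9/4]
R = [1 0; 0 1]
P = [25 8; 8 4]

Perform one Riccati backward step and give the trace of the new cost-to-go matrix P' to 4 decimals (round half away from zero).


BᵀP = [53.5000 20.0000; -19.5000 -12.0000]
S = R + BᵀPB = [1 0; 0 1] + [120.2500 -53.2500; -53.2500 38.2500] = [121.2500 -53.2500; -53.2500 39.2500]
BᵀPA = [20.0000 106.7500; -12.0000 -57.7500]
K = S⁻¹·BᵀPA = [0.0759 0.5795; -0.2028 -0.6851]
A−BK = [-0.0125 -0.0268; 0.0372 0.1006]
AᵀP(A−BK) = [0.0489 0.1882; 0.1882 0.8205]
P' = Q + AᵀP(A−BK) = [1.2989 -1.3118; -1.3118 3.0705]
tr(P') = 4.3694

4.3694


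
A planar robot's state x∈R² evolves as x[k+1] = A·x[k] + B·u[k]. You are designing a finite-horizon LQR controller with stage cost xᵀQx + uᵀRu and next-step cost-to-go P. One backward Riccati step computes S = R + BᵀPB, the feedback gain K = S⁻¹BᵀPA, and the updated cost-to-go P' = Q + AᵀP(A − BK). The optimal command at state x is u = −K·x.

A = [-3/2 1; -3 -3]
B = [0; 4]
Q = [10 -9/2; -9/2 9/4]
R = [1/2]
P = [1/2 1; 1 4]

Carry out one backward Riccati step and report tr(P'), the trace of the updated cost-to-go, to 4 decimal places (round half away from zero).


13.6502

BᵀP = [4.0000 16.0000]
S = R + BᵀPB = [1/2] + [64.0000] = [64.5000]
BᵀPA = [-54.0000 -44.0000]
K = S⁻¹·BᵀPA = [-0.8372 -0.6822]
A−BK = [-1.5000 1.0000; 0.3488 -0.2713]
AᵀP(A−BK) = [0.9157 -0.0872; -0.0872 0.4845]
P' = Q + AᵀP(A−BK) = [10.9157 -4.5872; -4.5872 2.7345]
tr(P') = 13.6502


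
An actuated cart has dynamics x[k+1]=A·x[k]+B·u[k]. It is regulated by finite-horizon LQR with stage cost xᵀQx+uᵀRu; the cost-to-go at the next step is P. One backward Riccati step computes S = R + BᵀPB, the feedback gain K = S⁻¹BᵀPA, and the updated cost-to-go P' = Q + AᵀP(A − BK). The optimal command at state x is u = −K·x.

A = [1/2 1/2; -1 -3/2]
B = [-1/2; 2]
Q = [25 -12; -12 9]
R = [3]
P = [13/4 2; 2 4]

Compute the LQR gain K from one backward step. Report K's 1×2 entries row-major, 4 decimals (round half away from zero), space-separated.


-0.3676 -0.5889

BᵀP = [2.3750 7.0000]
S = R + BᵀPB = [3] + [12.8125] = [15.8125]
BᵀPA = [-5.8125 -9.3125]
K = S⁻¹·BᵀPA = [-0.3676 -0.5889]
A−BK = [0.3162 0.2055; -0.2648 -0.3221]
AᵀP(A−BK) = [0.6759 0.8893; 0.8893 1.3281]
P' = Q + AᵀP(A−BK) = [25.6759 -11.1107; -11.1107 10.3281]
tr(P') = 36.0040


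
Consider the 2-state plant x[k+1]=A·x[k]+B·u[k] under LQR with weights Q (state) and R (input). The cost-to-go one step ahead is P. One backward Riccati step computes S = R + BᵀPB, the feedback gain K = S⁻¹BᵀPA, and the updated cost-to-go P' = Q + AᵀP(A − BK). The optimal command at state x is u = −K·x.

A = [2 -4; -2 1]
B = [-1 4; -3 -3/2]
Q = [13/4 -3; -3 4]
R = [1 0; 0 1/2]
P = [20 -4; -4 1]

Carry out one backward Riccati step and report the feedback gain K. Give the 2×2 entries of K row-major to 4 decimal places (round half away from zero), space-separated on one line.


0.2368 0.1130 0.5797 -0.9648

BᵀP = [-8.0000 1.0000; 86.0000 -17.5000]
S = R + BᵀPB = [1 0; 0 1/2] + [5.0000 -33.5000; -33.5000 370.2500] = [6.0000 -33.5000; -33.5000 370.7500]
BᵀPA = [-18.0000 33.0000; 207.0000 -361.5000]
K = S⁻¹·BᵀPA = [0.2368 0.1130; 0.5797 -0.9648]
A−BK = [-0.0821 -0.0277; -0.4200 -0.1084]
AᵀP(A−BK) = [0.2595 -0.2440; -0.2440 0.4813]
P' = Q + AᵀP(A−BK) = [3.5095 -3.2440; -3.2440 4.4813]
tr(P') = 7.9908


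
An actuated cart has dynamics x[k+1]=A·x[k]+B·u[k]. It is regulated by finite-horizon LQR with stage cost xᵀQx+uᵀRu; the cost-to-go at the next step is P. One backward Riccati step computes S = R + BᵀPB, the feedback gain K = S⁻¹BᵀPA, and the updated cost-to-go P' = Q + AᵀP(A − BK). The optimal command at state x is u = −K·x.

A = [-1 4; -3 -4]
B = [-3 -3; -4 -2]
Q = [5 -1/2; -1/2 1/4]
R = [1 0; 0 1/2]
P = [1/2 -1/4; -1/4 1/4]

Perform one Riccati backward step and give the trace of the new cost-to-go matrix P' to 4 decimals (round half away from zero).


15.0913

BᵀP = [-0.5000 -0.2500; -1.0000 0.2500]
S = R + BᵀPB = [1 0; 0 1/2] + [2.5000 2.0000; 2.0000 2.5000] = [3.5000 2.0000; 2.0000 3.0000]
BᵀPA = [1.2500 -1.0000; 0.2500 -5.0000]
K = S⁻¹·BᵀPA = [0.5000 1.0769; -0.2500 -2.3846]
A−BK = [-0.2500 0.0769; -1.5000 -4.4615]
AᵀP(A−BK) = [0.6875 2.2500; 2.2500 9.1538]
P' = Q + AᵀP(A−BK) = [5.6875 1.7500; 1.7500 9.4038]
tr(P') = 15.0913


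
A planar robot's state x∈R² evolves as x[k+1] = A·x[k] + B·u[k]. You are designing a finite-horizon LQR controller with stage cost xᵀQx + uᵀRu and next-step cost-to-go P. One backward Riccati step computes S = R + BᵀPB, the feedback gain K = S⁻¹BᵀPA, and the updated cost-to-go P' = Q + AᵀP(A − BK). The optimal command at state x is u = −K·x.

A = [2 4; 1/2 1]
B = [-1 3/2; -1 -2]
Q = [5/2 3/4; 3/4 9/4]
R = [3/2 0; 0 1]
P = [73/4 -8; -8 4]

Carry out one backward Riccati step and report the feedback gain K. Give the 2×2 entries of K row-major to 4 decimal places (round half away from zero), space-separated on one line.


-0.6100 -1.2201 0.5892 1.1784

BᵀP = [-10.2500 4.0000; 43.3750 -20.0000]
S = R + BᵀPB = [3/2 0; 0 1] + [6.2500 -23.3750; -23.3750 105.0625] = [7.7500 -23.3750; -23.3750 106.0625]
BᵀPA = [-18.5000 -37.0000; 76.7500 153.5000]
K = S⁻¹·BᵀPA = [-0.6100 -1.2201; 0.5892 1.1784]
A−BK = [0.5062 1.0124; 1.0683 2.1366]
AᵀP(A−BK) = [1.4944 2.9888; 2.9888 5.9775]
P' = Q + AᵀP(A−BK) = [3.9944 3.7388; 3.7388 8.2275]
tr(P') = 12.2219


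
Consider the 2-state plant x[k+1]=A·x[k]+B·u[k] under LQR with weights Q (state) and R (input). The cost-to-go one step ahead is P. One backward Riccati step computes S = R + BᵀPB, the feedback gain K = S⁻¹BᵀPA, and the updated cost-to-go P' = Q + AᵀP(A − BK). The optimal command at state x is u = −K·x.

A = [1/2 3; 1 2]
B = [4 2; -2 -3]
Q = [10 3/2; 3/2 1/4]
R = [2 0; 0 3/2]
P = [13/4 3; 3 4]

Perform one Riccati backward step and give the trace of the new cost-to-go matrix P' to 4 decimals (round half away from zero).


BᵀP = [7.0000 4.0000; -2.5000 -6.0000]
S = R + BᵀPB = [2 0; 0 3/2] + [20.0000 2.0000; 2.0000 13.0000] = [22.0000 2.0000; 2.0000 14.5000]
BᵀPA = [7.5000 29.0000; -7.2500 -19.5000]
K = S⁻¹·BᵀPA = [0.3913 1.4587; -0.5540 -1.5460]
A−BK = [0.0429 0.2571; 0.1206 0.2794]
AᵀP(A−BK) = [0.8617 2.7258; 2.7258 8.7992]
P' = Q + AᵀP(A−BK) = [10.8617 4.2258; 4.2258 9.0492]
tr(P') = 19.9109

19.9109


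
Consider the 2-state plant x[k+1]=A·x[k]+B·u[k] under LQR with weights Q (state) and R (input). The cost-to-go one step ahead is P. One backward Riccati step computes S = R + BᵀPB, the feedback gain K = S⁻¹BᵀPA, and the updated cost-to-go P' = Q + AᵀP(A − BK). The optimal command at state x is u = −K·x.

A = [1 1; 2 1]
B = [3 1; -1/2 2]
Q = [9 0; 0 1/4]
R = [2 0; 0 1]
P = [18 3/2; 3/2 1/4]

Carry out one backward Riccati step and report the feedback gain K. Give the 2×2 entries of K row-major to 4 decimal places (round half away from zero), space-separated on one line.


BᵀP = [53.2500 4.3750; 21.0000 2.0000]
S = R + BᵀPB = [2 0; 0 1] + [157.5625 62.0000; 62.0000 25.0000] = [159.5625 62.0000; 62.0000 26.0000]
BᵀPA = [62.0000 57.6250; 25.0000 23.0000]
K = S⁻¹·BᵀPA = [0.2035 0.2372; 0.4762 0.3190]
A−BK = [-0.0868 -0.0306; 1.1494 0.4805]
AᵀP(A−BK) = [0.4762 0.3190; 0.3190 0.2448]
P' = Q + AᵀP(A−BK) = [9.4762 0.3190; 0.3190 0.4948]
tr(P') = 9.9710

0.2035 0.2372 0.4762 0.3190


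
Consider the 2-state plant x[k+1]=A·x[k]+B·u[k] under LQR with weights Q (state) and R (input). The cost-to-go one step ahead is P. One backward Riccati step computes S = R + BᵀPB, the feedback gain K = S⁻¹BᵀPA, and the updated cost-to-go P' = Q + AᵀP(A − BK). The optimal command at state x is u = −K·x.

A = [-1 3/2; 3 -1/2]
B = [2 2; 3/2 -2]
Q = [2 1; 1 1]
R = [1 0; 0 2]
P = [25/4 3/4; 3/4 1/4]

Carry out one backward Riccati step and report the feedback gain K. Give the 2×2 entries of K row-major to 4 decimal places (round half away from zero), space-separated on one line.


BᵀP = [13.6250 1.8750; 11.0000 1.0000]
S = R + BᵀPB = [1 0; 0 2] + [30.0625 23.5000; 23.5000 20.0000] = [31.0625 23.5000; 23.5000 22.0000]
BᵀPA = [-8.0000 19.5000; -8.0000 16.0000]
K = S⁻¹·BᵀPA = [0.0915 0.4042; -0.4614 0.2955]
A−BK = [-0.2602 0.1006; 1.9399 -0.5153]
AᵀP(A−BK) = [1.0410 -0.4023; -0.4023 0.3899]
P' = Q + AᵀP(A−BK) = [3.0410 0.5977; 0.5977 1.3899]
tr(P') = 4.4309

0.0915 0.4042 -0.4614 0.2955


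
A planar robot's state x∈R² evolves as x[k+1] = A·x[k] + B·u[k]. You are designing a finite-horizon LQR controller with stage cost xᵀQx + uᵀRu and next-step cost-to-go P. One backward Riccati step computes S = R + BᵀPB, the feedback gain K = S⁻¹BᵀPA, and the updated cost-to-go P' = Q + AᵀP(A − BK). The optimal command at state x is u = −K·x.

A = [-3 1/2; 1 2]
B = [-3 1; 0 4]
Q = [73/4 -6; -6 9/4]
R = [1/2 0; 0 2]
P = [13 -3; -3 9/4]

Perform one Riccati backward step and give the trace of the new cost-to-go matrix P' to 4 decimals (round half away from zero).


21.6624

BᵀP = [-39.0000 9.0000; 1.0000 6.0000]
S = R + BᵀPB = [1/2 0; 0 2] + [117.0000 -3.0000; -3.0000 25.0000] = [117.5000 -3.0000; -3.0000 27.0000]
BᵀPA = [126.0000 -1.5000; 3.0000 12.5000]
K = S⁻¹·BᵀPA = [1.0782 -0.0009; 0.2309 0.4629]
A−BK = [0.0038 0.0343; 0.0763 0.1486]
AᵀP(A−BK) = [0.6995 0.2309; 0.2309 0.4629]
P' = Q + AᵀP(A−BK) = [18.9495 -5.7691; -5.7691 2.7129]
tr(P') = 21.6624


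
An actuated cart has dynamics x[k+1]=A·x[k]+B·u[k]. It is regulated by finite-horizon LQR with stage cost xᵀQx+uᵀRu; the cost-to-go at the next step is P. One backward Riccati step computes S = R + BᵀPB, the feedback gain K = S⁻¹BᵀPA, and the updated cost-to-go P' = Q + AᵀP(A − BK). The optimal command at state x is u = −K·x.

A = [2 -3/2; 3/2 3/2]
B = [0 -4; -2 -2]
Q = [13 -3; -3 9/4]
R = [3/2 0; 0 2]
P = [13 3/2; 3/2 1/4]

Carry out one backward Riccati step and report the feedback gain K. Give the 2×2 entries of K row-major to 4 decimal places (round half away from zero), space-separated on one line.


BᵀP = [-3.0000 -0.5000; -55.0000 -6.5000]
S = R + BᵀPB = [3/2 0; 0 2] + [1.0000 13.0000; 13.0000 233.0000] = [2.5000 13.0000; 13.0000 235.0000]
BᵀPA = [-6.7500 3.7500; -119.7500 72.7500]
K = S⁻¹·BᵀPA = [-0.0705 -0.1541; -0.5057 0.3181]
A−BK = [-0.0227 -0.2276; 0.3477 1.8280]
AᵀP(A−BK) = [0.5321 -0.2603; -0.2603 0.4987]
P' = Q + AᵀP(A−BK) = [13.5321 -3.2603; -3.2603 2.7487]
tr(P') = 16.2808

-0.0705 -0.1541 -0.5057 0.3181


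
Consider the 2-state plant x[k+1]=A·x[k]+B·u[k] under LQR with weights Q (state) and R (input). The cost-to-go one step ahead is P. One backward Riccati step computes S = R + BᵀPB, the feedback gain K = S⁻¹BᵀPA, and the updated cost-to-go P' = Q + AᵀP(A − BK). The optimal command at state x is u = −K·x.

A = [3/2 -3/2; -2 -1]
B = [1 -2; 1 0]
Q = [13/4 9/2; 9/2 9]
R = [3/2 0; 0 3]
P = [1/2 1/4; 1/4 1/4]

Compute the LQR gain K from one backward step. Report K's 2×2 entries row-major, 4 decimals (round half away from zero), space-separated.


BᵀP = [0.7500 0.5000; -1.0000 -0.5000]
S = R + BᵀPB = [3/2 0; 0 3] + [1.2500 -1.5000; -1.5000 2.0000] = [2.7500 -1.5000; -1.5000 5.0000]
BᵀPA = [0.1250 -1.6250; -0.5000 2.0000]
K = S⁻¹·BᵀPA = [-0.0109 -0.4457; -0.1033 0.2663]
A−BK = [1.3043 -0.5217; -1.9891 -0.5543]
AᵀP(A−BK) = [0.5747 -0.0611; -0.0611 0.8682]
P' = Q + AᵀP(A−BK) = [3.8247 4.4389; 4.4389 9.8682]
tr(P') = 13.6929

-0.0109 -0.4457 -0.1033 0.2663


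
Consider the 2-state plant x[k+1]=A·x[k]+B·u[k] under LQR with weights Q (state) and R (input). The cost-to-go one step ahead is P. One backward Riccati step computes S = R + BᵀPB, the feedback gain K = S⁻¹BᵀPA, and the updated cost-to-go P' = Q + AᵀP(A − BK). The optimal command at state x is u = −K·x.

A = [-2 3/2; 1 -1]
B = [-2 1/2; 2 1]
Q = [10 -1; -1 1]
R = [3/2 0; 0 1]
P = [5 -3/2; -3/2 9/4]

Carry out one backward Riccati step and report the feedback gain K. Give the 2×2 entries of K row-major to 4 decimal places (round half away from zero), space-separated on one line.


BᵀP = [-13.0000 7.5000; 1.0000 1.5000]
S = R + BᵀPB = [3/2 0; 0 1] + [41.0000 1.0000; 1.0000 2.0000] = [42.5000 1.0000; 1.0000 3.0000]
BᵀPA = [33.5000 -27.0000; -0.5000 0.0000]
K = S⁻¹·BᵀPA = [0.7984 -0.6403; -0.4328 0.2134]
A−BK = [-0.1868 0.1126; -0.1640 0.0672]
AᵀP(A−BK) = [1.2866 -0.9427; -0.9427 0.7115]
P' = Q + AᵀP(A−BK) = [11.2866 -1.9427; -1.9427 1.7115]
tr(P') = 12.9980

0.7984 -0.6403 -0.4328 0.2134


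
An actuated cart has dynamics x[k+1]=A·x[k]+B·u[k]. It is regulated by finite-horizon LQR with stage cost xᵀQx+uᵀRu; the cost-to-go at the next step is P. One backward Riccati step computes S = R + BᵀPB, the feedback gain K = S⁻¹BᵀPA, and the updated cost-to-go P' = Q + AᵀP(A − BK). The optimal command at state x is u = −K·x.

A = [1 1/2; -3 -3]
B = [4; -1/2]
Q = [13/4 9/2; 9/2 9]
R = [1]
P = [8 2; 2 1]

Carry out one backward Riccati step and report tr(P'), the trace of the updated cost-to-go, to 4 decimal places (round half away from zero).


21.2500

BᵀP = [31.0000 7.5000]
S = R + BᵀPB = [1] + [120.2500] = [121.2500]
BᵀPA = [8.5000 -7.0000]
K = S⁻¹·BᵀPA = [0.0701 -0.0577]
A−BK = [0.7196 0.7309; -2.9649 -3.0289]
AᵀP(A−BK) = [4.4041 4.4907; 4.4907 4.5959]
P' = Q + AᵀP(A−BK) = [7.6541 8.9907; 8.9907 13.5959]
tr(P') = 21.2500


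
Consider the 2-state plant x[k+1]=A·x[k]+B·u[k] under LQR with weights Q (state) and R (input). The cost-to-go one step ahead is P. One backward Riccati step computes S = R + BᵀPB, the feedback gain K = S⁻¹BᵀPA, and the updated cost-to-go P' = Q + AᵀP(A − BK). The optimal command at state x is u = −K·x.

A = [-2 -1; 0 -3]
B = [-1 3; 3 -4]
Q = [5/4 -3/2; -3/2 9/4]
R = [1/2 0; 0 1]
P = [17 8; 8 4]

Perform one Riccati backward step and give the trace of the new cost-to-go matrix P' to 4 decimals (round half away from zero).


10.6059

BᵀP = [7.0000 4.0000; 19.0000 8.0000]
S = R + BᵀPB = [1/2 0; 0 1] + [5.0000 5.0000; 5.0000 25.0000] = [5.5000 5.0000; 5.0000 26.0000]
BᵀPA = [-14.0000 -19.0000; -38.0000 -43.0000]
K = S⁻¹·BᵀPA = [-1.4746 -2.3644; -1.1780 -1.1992]
A−BK = [0.0593 0.2331; -0.2881 -0.7034]
AᵀP(A−BK) = [2.5932 3.3305; 3.3305 4.5127]
P' = Q + AᵀP(A−BK) = [3.8432 1.8305; 1.8305 6.7627]
tr(P') = 10.6059


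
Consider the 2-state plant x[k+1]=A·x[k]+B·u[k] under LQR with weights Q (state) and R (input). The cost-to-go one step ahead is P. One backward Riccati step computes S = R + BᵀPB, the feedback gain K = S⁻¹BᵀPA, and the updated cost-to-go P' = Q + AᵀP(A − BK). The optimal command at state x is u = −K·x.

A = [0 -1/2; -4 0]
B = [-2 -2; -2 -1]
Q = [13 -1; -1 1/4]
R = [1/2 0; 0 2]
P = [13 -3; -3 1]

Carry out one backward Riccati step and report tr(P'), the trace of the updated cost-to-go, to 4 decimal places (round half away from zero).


19.8288

BᵀP = [-20.0000 4.0000; -23.0000 5.0000]
S = R + BᵀPB = [1/2 0; 0 2] + [32.0000 36.0000; 36.0000 41.0000] = [32.5000 36.0000; 36.0000 43.0000]
BᵀPA = [-16.0000 10.0000; -20.0000 11.5000]
K = S⁻¹·BᵀPA = [0.3153 0.1576; -0.7291 0.1355]
A−BK = [-0.8276 0.0862; -4.0985 0.4507]
AᵀP(A−BK) = [6.4631 -0.7685; -0.7685 0.1158]
P' = Q + AᵀP(A−BK) = [19.4631 -1.7685; -1.7685 0.3658]
tr(P') = 19.8288


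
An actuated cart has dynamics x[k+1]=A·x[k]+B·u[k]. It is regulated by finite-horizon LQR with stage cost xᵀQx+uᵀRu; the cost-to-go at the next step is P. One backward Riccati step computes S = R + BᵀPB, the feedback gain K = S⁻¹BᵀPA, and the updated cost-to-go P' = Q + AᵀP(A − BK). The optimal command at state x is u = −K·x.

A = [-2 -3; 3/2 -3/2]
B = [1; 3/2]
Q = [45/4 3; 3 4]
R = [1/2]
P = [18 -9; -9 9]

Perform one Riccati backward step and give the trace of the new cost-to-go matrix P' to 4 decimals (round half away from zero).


227.4202

BᵀP = [4.5000 4.5000]
S = R + BᵀPB = [1/2] + [11.2500] = [11.7500]
BᵀPA = [-2.2500 -20.2500]
K = S⁻¹·BᵀPA = [-0.1915 -1.7234]
A−BK = [-1.8085 -1.2766; 1.7872 1.0851]
AᵀP(A−BK) = [145.8191 97.3723; 97.3723 66.3511]
P' = Q + AᵀP(A−BK) = [157.0691 100.3723; 100.3723 70.3511]
tr(P') = 227.4202


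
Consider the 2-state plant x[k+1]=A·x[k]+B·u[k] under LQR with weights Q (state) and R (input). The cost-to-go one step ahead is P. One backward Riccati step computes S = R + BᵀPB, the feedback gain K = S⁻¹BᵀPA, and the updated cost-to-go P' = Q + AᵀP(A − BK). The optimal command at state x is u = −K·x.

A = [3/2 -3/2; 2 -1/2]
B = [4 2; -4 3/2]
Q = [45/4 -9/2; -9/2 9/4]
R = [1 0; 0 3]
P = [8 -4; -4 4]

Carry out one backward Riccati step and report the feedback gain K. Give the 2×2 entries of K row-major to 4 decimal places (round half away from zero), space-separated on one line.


BᵀP = [48.0000 -32.0000; 10.0000 -2.0000]
S = R + BᵀPB = [1 0; 0 3] + [320.0000 48.0000; 48.0000 17.0000] = [321.0000 48.0000; 48.0000 20.0000]
BᵀPA = [8.0000 -56.0000; 11.0000 -14.0000]
K = S⁻¹·BᵀPA = [-0.0894 -0.1088; 0.7646 -0.4388]
A−BK = [0.3285 -0.1871; 0.4955 -0.2772]
AᵀP(A−BK) = [2.3049 -1.3027; -1.3027 0.7619]
P' = Q + AᵀP(A−BK) = [13.5549 -5.8027; -5.8027 3.0119]
tr(P') = 16.5668

-0.0894 -0.1088 0.7646 -0.4388


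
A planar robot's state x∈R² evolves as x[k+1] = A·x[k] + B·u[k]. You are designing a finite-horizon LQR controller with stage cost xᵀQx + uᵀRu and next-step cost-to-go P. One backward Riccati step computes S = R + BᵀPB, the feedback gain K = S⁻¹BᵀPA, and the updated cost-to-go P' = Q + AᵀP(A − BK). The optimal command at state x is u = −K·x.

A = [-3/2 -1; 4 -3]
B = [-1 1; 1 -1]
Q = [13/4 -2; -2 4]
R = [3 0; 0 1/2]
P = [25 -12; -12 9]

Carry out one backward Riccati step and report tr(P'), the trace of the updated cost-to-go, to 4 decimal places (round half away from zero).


BᵀP = [-37.0000 21.0000; 37.0000 -21.0000]
S = R + BᵀPB = [3 0; 0 1/2] + [58.0000 -58.0000; -58.0000 58.0000] = [61.0000 -58.0000; -58.0000 58.5000]
BᵀPA = [139.5000 -26.0000; -139.5000 26.0000]
K = S⁻¹·BᵀPA = [0.3411 -0.0636; -2.0465 0.3814]
A−BK = [0.8875 -1.4450; 1.6125 -2.5550]
AᵀP(A−BK) = [11.1895 -14.4242; -14.4242 22.4303]
P' = Q + AᵀP(A−BK) = [14.4395 -16.4242; -16.4242 26.4303]
tr(P') = 40.8698

40.8698


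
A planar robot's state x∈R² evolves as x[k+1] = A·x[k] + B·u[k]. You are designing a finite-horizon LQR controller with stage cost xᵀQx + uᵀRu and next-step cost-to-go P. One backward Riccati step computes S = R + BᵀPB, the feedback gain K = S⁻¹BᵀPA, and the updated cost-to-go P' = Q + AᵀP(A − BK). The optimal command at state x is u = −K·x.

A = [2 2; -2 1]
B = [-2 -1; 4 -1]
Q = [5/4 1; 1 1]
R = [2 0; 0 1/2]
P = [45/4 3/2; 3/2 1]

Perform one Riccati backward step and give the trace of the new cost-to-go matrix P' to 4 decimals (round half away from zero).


BᵀP = [-16.5000 1.0000; -12.7500 -2.5000]
S = R + BᵀPB = [2 0; 0 1/2] + [37.0000 15.5000; 15.5000 15.2500] = [39.0000 15.5000; 15.5000 15.7500]
BᵀPA = [-35.0000 -32.0000; -20.5000 -28.0000]
K = S⁻¹·BᵀPA = [-0.6243 -0.1872; -0.6872 -1.5936]
A−BK = [0.0642 0.0321; -0.1898 0.1551]
AᵀP(A−BK) = [1.0615 0.7807; 0.7807 1.3904]
P' = Q + AᵀP(A−BK) = [2.3115 1.7807; 1.7807 2.3904]
tr(P') = 4.7019

4.7019


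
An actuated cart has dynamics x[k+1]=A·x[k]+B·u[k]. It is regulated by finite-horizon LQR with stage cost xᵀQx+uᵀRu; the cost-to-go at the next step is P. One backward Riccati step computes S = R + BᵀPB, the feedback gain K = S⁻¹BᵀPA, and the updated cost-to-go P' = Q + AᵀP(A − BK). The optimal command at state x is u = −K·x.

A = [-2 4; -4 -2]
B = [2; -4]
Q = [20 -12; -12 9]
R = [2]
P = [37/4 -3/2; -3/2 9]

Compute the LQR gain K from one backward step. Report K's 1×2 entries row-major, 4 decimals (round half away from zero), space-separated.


BᵀP = [24.5000 -39.0000]
S = R + BᵀPB = [2] + [205.0000] = [207.0000]
BᵀPA = [107.0000 176.0000]
K = S⁻¹·BᵀPA = [0.5169 0.8502]
A−BK = [-3.0338 2.2995; -1.9324 1.4010]
AᵀP(A−BK) = [101.6908 -74.9758; -74.9758 58.3575]
P' = Q + AᵀP(A−BK) = [121.6908 -86.9758; -86.9758 67.3575]
tr(P') = 189.0483

0.5169 0.8502


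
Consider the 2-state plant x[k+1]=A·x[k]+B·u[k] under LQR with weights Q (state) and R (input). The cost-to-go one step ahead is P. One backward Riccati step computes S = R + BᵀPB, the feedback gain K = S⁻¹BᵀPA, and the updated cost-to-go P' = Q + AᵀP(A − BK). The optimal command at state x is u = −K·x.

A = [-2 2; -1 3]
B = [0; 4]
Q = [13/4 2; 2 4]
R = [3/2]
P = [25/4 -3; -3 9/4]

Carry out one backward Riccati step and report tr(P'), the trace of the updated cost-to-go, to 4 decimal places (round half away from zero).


BᵀP = [-12.0000 9.0000]
S = R + BᵀPB = [3/2] + [36.0000] = [37.5000]
BᵀPA = [15.0000 3.0000]
K = S⁻¹·BᵀPA = [0.4000 0.0800]
A−BK = [-2.0000 2.0000; -2.6000 2.6800]
AᵀP(A−BK) = [9.2500 -8.9500; -8.9500 9.0100]
P' = Q + AᵀP(A−BK) = [12.5000 -6.9500; -6.9500 13.0100]
tr(P') = 25.5100

25.5100


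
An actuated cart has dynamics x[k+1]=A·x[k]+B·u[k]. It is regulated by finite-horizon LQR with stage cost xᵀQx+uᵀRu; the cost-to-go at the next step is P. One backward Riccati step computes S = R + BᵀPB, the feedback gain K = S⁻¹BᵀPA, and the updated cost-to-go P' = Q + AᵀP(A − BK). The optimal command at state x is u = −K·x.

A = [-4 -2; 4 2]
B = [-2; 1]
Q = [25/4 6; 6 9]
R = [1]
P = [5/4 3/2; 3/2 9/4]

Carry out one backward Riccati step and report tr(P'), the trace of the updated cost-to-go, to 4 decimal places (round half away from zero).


24.6944

BᵀP = [-1.0000 -0.7500]
S = R + BᵀPB = [1] + [1.2500] = [2.2500]
BᵀPA = [1.0000 0.5000]
K = S⁻¹·BᵀPA = [0.4444 0.2222]
A−BK = [-3.1111 -1.5556; 3.5556 1.7778]
AᵀP(A−BK) = [7.5556 3.7778; 3.7778 1.8889]
P' = Q + AᵀP(A−BK) = [13.8056 9.7778; 9.7778 10.8889]
tr(P') = 24.6944


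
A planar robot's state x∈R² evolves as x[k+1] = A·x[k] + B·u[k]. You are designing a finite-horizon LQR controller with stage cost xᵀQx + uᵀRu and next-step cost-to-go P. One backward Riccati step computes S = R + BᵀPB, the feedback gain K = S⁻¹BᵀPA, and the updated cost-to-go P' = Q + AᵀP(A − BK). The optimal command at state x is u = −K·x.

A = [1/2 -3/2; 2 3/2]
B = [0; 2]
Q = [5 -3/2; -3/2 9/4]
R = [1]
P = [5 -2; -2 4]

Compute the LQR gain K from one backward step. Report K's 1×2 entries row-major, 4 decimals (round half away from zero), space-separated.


0.8235 1.0588

BᵀP = [-4.0000 8.0000]
S = R + BᵀPB = [1] + [16.0000] = [17.0000]
BᵀPA = [14.0000 18.0000]
K = S⁻¹·BᵀPA = [0.8235 1.0588]
A−BK = [0.5000 -1.5000; 0.3529 -0.6176]
AᵀP(A−BK) = [1.7206 -2.0735; -2.0735 10.1912]
P' = Q + AᵀP(A−BK) = [6.7206 -3.5735; -3.5735 12.4412]
tr(P') = 19.1618


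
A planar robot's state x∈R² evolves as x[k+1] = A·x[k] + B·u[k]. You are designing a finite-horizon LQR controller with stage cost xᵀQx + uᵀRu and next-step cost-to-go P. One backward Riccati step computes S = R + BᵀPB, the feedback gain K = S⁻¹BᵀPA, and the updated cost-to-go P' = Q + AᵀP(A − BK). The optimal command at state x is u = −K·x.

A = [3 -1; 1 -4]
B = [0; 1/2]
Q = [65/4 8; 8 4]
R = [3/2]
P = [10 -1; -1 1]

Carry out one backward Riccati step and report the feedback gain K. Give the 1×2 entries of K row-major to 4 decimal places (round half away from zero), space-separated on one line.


BᵀP = [-0.5000 0.5000]
S = R + BᵀPB = [3/2] + [0.2500] = [1.7500]
BᵀPA = [-1.0000 -1.5000]
K = S⁻¹·BᵀPA = [-0.5714 -0.8571]
A−BK = [3.0000 -1.0000; 1.2857 -3.5714]
AᵀP(A−BK) = [84.4286 -21.8571; -21.8571 16.7143]
P' = Q + AᵀP(A−BK) = [100.6786 -13.8571; -13.8571 20.7143]
tr(P') = 121.3929

-0.5714 -0.8571


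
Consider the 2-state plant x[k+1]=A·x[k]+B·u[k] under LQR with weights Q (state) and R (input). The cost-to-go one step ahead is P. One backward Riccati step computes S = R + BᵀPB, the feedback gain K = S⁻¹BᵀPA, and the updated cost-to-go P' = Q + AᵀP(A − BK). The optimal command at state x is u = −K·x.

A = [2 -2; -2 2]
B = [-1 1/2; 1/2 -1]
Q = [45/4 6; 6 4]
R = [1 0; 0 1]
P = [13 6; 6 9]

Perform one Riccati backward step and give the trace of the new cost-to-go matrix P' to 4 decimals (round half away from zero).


BᵀP = [-10.0000 -1.5000; 0.5000 -6.0000]
S = R + BᵀPB = [1 0; 0 1] + [9.2500 -3.5000; -3.5000 6.2500] = [10.2500 -3.5000; -3.5000 7.2500]
BᵀPA = [-17.0000 17.0000; 13.0000 -13.0000]
K = S⁻¹·BᵀPA = [-1.2528 1.2528; 1.1883 -1.1883]
A−BK = [0.1531 -0.1531; -0.1853 0.1853]
AᵀP(A−BK) = [3.2548 -3.2548; -3.2548 3.2548]
P' = Q + AᵀP(A−BK) = [14.5048 2.7452; 2.7452 7.2548]
tr(P') = 21.7596

21.7596
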